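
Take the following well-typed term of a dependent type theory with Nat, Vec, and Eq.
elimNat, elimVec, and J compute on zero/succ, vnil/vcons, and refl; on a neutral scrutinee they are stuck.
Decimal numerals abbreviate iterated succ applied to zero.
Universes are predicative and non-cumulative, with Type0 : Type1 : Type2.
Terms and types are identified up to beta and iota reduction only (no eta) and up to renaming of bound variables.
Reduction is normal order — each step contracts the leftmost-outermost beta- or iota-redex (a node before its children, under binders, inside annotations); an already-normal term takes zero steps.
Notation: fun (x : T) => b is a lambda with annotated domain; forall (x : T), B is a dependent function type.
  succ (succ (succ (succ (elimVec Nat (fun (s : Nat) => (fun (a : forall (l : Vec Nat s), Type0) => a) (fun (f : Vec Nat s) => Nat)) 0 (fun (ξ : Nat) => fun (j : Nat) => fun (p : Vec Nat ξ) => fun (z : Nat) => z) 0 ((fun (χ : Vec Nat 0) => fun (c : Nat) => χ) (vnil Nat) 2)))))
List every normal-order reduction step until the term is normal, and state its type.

normal-order reduction:
  succ (succ (succ (succ (elimVec Nat (fun (s : Nat) => (fun (a : forall (l : Vec Nat s), Type0) => a) (fun (f : Vec Nat s) => Nat)) 0 (fun (ξ : Nat) => fun (j : Nat) => fun (p : Vec Nat ξ) => fun (z : Nat) => z) 0 ((fun (χ : Vec Nat 0) => fun (c : Nat) => χ) (vnil Nat) 2)))))
  ~> succ (succ (succ (succ (elimVec Nat (fun (s : Nat) => fun (a : Vec Nat s) => Nat) 0 (fun (l : Nat) => fun (f : Nat) => fun (ξ : Vec Nat l) => fun (j : Nat) => j) 0 ((fun (p : Vec Nat 0) => fun (z : Nat) => p) (vnil Nat) 2)))))
  ~> succ (succ (succ (succ (elimVec Nat (fun (s : Nat) => fun (a : Vec Nat s) => Nat) 0 (fun (l : Nat) => fun (f : Nat) => fun (ξ : Vec Nat l) => fun (j : Nat) => j) 0 ((fun (p : Nat) => vnil Nat) 2)))))
  ~> succ (succ (succ (succ (elimVec Nat (fun (s : Nat) => fun (a : Vec Nat s) => Nat) 0 (fun (l : Nat) => fun (f : Nat) => fun (ξ : Vec Nat l) => fun (j : Nat) => j) 0 (vnil Nat)))))
  ~> 4
type:
  Nat


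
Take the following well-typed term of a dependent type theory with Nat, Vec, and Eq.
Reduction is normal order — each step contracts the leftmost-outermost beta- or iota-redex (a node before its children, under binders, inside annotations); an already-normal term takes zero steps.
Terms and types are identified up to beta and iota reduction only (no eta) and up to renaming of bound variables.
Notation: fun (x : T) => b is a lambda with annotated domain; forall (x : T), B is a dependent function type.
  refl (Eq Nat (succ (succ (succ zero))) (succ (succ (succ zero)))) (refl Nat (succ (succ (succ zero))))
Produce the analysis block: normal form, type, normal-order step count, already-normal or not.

reduced normal form:
  refl (Eq Nat (succ (succ (succ zero))) (succ (succ (succ zero)))) (refl Nat (succ (succ (succ zero))))
inferred type:
  Eq (Eq Nat (succ (succ (succ zero))) (succ (succ (succ zero)))) (refl Nat (succ (succ (succ zero)))) (refl Nat (succ (succ (succ zero))))
reduction steps (normal order): 0
already normal: yes


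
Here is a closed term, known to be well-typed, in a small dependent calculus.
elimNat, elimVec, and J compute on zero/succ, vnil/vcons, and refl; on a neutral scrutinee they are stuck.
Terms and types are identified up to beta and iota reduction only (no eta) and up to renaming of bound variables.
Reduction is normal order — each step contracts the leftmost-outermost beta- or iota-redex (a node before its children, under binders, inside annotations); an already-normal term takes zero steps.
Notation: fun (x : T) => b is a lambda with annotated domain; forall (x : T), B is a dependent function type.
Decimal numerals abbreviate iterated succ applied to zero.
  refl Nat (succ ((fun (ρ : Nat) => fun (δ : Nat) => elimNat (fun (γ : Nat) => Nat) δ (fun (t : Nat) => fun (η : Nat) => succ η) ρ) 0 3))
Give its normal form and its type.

normal form:
  refl Nat 4
inferred type:
  Eq Nat 4 4
observation: contracting a beta-redex first, the term normalizes in 3 steps.


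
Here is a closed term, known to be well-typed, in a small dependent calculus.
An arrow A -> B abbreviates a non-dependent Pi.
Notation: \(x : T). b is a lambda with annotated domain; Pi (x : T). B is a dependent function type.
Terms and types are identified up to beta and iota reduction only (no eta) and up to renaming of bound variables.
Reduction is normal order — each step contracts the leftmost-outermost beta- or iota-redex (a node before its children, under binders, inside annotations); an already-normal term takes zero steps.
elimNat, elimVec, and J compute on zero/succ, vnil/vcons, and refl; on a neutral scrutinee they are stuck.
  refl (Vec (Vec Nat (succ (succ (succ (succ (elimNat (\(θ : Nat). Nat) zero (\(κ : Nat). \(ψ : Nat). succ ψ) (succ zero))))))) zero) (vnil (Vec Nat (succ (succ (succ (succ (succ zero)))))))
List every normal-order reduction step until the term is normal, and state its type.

reduction (normal order):
  refl (Vec (Vec Nat (succ (succ (succ (succ (elimNat (\(θ : Nat). Nat) zero (\(κ : Nat). \(ψ : Nat). succ ψ) (succ zero))))))) zero) (vnil (Vec Nat (succ (succ (succ (succ (succ zero)))))))
  ~> refl (Vec (Vec Nat (succ (succ (succ (succ ((\(θ : Nat). \(κ : Nat). succ κ) zero (elimNat (\(ψ : Nat). Nat) zero (\(n : Nat). \(q : Nat). succ q) zero))))))) zero) (vnil (Vec Nat (succ (succ (succ (succ (succ zero)))))))
  ~> refl (Vec (Vec Nat (succ (succ (succ (succ ((\(θ : Nat). succ θ) (elimNat (\(κ : Nat). Nat) zero (\(ψ : Nat). \(n : Nat). succ n) zero))))))) zero) (vnil (Vec Nat (succ (succ (succ (succ (succ zero)))))))
  ~> refl (Vec (Vec Nat (succ (succ (succ (succ (succ (elimNat (\(θ : Nat). Nat) zero (\(κ : Nat). \(ψ : Nat). succ ψ) zero))))))) zero) (vnil (Vec Nat (succ (succ (succ (succ (succ zero)))))))
  ~> refl (Vec (Vec Nat (succ (succ (succ (succ (succ zero)))))) zero) (vnil (Vec Nat (succ (succ (succ (succ (succ zero)))))))
the term's type:
  Eq (Vec (Vec Nat (succ (succ (succ (succ (succ zero)))))) zero) (vnil (Vec Nat (succ (succ (succ (succ (succ zero))))))) (vnil (Vec Nat (succ (succ (succ (succ (succ zero)))))))


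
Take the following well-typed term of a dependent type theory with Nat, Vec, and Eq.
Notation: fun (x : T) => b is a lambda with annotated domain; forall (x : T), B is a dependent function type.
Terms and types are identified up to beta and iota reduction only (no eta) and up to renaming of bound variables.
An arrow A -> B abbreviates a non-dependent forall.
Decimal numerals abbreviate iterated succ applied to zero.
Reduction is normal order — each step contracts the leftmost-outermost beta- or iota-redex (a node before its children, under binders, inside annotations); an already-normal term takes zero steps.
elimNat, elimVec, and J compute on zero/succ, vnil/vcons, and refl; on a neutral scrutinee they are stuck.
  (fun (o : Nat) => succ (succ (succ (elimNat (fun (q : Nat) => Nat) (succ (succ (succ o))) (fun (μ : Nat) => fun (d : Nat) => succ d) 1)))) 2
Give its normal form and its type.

reduced normal form:
  9
type:
  Nat
observation: 5 normal-order steps normalize the term, beginning with a beta-redex.


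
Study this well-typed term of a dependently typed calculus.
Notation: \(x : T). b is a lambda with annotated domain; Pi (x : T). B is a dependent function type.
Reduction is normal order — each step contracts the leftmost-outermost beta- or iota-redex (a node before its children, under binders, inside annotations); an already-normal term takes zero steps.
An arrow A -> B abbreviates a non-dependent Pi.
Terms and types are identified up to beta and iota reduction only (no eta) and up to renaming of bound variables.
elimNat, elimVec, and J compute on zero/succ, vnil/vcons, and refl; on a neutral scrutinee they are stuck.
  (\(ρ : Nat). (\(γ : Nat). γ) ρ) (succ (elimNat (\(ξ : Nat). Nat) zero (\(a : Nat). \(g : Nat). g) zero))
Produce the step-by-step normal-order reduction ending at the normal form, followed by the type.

normal-order reduction sequence:
  (\(ρ : Nat). (\(γ : Nat). γ) ρ) (succ (elimNat (\(ξ : Nat). Nat) zero (\(a : Nat). \(g : Nat). g) zero))
  ~> (\(ρ : Nat). ρ) (succ (elimNat (\(γ : Nat). Nat) zero (\(ξ : Nat). \(a : Nat). a) zero))
  ~> succ (elimNat (\(ρ : Nat). Nat) zero (\(γ : Nat). \(ξ : Nat). ξ) zero)
  ~> succ zero
type:
  Nat


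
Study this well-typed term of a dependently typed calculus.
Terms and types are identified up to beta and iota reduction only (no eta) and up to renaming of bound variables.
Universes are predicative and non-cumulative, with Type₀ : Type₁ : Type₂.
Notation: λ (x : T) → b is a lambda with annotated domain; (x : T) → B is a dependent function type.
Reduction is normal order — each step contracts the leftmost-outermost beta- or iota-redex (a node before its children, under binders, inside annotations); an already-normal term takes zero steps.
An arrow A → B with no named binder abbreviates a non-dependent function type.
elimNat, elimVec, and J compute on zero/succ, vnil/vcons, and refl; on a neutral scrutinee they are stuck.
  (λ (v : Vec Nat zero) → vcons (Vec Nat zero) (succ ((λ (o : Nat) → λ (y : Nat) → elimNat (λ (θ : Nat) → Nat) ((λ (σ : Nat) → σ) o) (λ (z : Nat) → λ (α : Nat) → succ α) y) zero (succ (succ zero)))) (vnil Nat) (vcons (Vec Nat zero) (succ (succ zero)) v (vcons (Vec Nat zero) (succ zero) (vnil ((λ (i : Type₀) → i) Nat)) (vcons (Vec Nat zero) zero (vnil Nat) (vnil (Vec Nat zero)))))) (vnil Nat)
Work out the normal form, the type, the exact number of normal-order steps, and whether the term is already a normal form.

resulting normal form:
  vcons (Vec Nat zero) (succ (succ (succ zero))) (vnil Nat) (vcons (Vec Nat zero) (succ (succ zero)) (vnil Nat) (vcons (Vec Nat zero) (succ zero) (vnil Nat) (vcons (Vec Nat zero) zero (vnil Nat) (vnil (Vec Nat zero)))))
type:
  Vec (Vec Nat zero) (succ (succ (succ (succ zero))))
steps to reach normal form (normal order): 12
term was already normal: no
first redex: a beta-redex


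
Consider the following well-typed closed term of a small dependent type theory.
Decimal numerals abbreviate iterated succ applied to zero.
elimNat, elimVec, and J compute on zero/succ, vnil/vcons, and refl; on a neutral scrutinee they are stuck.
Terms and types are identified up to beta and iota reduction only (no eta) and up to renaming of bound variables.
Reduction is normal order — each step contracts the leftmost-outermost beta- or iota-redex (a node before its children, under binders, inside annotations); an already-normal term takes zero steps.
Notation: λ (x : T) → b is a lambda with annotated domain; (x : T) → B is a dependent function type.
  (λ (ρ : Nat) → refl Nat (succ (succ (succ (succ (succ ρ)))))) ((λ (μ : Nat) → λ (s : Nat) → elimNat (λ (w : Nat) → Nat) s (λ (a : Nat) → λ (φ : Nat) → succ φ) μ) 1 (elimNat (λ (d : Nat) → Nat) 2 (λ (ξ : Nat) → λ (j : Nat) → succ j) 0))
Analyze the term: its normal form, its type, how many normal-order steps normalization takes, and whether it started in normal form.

normal form:
  refl Nat 8
type:
  Eq Nat 8 8
steps to reach normal form (normal order): 8
term was already normal: no
first contracted redex: a beta-redex


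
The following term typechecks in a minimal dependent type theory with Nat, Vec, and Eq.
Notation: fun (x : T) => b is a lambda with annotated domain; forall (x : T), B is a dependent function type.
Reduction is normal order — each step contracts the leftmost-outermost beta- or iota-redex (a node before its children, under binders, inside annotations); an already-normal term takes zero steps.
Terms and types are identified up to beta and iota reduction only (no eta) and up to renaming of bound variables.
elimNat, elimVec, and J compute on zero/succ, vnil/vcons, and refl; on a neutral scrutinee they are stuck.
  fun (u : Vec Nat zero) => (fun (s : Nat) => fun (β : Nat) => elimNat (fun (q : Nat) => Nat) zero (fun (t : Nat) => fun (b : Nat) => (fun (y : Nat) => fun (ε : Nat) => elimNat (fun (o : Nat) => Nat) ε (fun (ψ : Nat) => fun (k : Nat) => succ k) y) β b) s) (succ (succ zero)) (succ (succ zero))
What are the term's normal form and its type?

normal form:
  fun (u : Vec Nat zero) => succ (succ (succ (succ zero)))
inferred type:
  forall (u : Vec Nat zero), Nat


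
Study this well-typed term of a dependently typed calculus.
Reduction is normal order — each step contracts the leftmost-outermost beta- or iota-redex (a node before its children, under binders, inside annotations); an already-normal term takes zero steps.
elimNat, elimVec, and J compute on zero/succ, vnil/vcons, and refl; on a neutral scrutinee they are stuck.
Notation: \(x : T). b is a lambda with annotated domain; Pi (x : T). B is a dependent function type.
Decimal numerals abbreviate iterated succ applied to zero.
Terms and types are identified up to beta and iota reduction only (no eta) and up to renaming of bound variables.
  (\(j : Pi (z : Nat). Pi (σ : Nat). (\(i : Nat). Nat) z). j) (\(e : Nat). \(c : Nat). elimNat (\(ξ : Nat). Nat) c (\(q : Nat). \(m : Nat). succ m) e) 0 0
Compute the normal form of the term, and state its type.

resulting normal form:
  0
type:
  Nat


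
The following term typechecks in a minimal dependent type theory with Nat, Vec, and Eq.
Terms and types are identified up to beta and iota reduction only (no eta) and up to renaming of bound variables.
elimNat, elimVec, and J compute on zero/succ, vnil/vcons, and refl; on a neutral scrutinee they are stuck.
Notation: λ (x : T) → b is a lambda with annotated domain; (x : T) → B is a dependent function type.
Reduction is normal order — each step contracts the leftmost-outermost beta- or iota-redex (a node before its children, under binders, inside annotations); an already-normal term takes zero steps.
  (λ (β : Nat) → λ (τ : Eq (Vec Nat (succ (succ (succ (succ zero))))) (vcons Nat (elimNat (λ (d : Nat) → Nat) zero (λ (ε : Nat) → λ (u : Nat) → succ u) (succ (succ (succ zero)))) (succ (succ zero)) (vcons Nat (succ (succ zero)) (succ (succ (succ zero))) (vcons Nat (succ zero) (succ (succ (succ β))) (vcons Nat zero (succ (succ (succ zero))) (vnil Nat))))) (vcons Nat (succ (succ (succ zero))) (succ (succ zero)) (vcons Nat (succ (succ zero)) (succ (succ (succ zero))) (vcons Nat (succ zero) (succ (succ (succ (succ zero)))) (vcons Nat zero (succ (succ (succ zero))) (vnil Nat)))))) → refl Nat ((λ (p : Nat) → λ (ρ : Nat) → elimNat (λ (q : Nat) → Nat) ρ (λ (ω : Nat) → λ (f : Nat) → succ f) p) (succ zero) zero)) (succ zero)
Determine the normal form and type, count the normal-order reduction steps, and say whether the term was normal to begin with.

normal form:
  λ (β : Eq (Vec Nat (succ (succ (succ (succ zero))))) (vcons Nat (succ (succ (succ zero))) (succ (succ zero)) (vcons Nat (succ (succ zero)) (succ (succ (succ zero))) (vcons Nat (succ zero) (succ (succ (succ (succ zero)))) (vcons Nat zero (succ (succ (succ zero))) (vnil Nat))))) (vcons Nat (succ (succ (succ zero))) (succ (succ zero)) (vcons Nat (succ (succ zero)) (succ (succ (succ zero))) (vcons Nat (succ zero) (succ (succ (succ (succ zero)))) (vcons Nat zero (succ (succ (succ zero))) (vnil Nat)))))) → refl Nat (succ zero)
type:
  (β : Eq (Vec Nat (succ (succ (succ (succ zero))))) (vcons Nat (succ (succ (succ zero))) (succ (succ zero)) (vcons Nat (succ (succ zero)) (succ (succ (succ zero))) (vcons Nat (succ zero) (succ (succ (succ (succ zero)))) (vcons Nat zero (succ (succ (succ zero))) (vnil Nat))))) (vcons Nat (succ (succ (succ zero))) (succ (succ zero)) (vcons Nat (succ (succ zero)) (succ (succ (succ zero))) (vcons Nat (succ zero) (succ (succ (succ (succ zero)))) (vcons Nat zero (succ (succ (succ zero))) (vnil Nat)))))) → Eq Nat (succ zero) (succ zero)
reduction steps (normal order): 17
term was already normal: no
first redex: a beta-redex


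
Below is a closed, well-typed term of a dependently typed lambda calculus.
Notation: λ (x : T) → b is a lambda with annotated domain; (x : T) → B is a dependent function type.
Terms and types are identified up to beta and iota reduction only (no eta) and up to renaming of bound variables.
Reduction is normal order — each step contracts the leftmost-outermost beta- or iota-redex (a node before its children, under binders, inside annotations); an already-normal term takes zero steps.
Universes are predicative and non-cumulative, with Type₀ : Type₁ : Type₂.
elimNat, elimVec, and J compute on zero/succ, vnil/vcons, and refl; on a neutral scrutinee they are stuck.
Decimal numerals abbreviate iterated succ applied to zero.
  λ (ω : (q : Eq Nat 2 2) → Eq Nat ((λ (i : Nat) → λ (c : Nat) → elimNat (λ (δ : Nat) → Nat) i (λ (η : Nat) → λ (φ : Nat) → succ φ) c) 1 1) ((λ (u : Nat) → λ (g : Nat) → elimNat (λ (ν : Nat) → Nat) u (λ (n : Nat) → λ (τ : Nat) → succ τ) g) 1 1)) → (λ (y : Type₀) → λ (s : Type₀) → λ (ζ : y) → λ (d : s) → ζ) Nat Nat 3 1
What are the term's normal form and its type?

resulting normal form:
  λ (ω : (q : Eq Nat 2 2) → Eq Nat 2 2) → 3
type:
  (ω : (q : Eq Nat 2 2) → Eq Nat 2 2) → Nat


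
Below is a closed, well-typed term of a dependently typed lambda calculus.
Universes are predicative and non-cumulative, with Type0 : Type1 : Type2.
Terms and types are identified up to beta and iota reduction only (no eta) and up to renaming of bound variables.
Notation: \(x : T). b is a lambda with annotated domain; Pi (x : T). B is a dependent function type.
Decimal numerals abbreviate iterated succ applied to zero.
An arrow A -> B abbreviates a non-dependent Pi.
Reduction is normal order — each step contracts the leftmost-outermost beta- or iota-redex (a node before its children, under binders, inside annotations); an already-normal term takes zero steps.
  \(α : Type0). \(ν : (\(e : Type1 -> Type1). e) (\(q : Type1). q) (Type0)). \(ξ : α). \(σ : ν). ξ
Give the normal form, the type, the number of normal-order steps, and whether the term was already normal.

normal form:
  \(α : Type0). \(ν : Type0). \(e : α). \(q : ν). e
type:
  Pi (α : Type0). Pi (ν : Type0). α -> ν -> α
normal-order step count: 2
started in normal form: no
first contracted redex: a beta-redex


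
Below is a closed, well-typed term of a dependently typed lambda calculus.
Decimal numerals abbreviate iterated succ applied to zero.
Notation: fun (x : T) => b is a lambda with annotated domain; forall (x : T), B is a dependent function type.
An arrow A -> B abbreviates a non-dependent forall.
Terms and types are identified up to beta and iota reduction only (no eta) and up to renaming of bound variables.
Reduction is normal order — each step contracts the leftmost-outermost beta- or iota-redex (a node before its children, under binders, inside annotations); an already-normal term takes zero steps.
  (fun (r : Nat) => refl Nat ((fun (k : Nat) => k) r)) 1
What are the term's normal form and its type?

reduced normal form:
  refl Nat 1
type:
  Eq Nat 1 1


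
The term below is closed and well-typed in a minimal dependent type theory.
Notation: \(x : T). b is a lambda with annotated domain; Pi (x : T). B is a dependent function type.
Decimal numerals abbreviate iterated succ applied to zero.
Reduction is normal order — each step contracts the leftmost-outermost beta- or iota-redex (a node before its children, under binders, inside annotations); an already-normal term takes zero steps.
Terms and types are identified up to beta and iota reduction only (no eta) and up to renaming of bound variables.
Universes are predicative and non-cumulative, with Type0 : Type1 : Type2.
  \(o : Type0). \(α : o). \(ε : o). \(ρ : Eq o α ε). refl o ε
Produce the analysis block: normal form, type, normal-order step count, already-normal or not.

normal form:
  \(o : Type0). \(α : o). \(ε : o). \(ρ : Eq o α ε). refl o ε
type:
  Pi (o : Type0). Pi (α : o). Pi (ε : o). Pi (ρ : Eq o α ε). Eq o ε ε
reduction steps (normal order): 0
term was already normal: yes


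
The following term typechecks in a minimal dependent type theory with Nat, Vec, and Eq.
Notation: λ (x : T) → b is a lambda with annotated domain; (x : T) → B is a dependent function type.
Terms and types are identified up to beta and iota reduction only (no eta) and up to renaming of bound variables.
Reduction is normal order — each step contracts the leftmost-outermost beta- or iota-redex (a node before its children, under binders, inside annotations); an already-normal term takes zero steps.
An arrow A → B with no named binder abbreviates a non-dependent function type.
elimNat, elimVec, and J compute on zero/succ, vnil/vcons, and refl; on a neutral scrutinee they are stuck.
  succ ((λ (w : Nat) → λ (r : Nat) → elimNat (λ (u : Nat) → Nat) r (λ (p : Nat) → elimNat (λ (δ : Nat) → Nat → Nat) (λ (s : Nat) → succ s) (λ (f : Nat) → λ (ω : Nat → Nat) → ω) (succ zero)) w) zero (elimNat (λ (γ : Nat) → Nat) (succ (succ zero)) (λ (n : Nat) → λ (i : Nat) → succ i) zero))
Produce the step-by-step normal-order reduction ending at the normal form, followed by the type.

normal-order reduction:
  succ ((λ (w : Nat) → λ (r : Nat) → elimNat (λ (u : Nat) → Nat) r (λ (p : Nat) → elimNat (λ (δ : Nat) → Nat → Nat) (λ (s : Nat) → succ s) (λ (f : Nat) → λ (ω : Nat → Nat) → ω) (succ zero)) w) zero (elimNat (λ (γ : Nat) → Nat) (succ (succ zero)) (λ (n : Nat) → λ (i : Nat) → succ i) zero))
  ~> succ ((λ (w : Nat) → elimNat (λ (r : Nat) → Nat) w (λ (u : Nat) → elimNat (λ (p : Nat) → Nat → Nat) (λ (δ : Nat) → succ δ) (λ (s : Nat) → λ (f : Nat → Nat) → f) (succ zero)) zero) (elimNat (λ (ω : Nat) → Nat) (succ (succ zero)) (λ (γ : Nat) → λ (n : Nat) → succ n) zero))
  ~> succ (elimNat (λ (w : Nat) → Nat) (elimNat (λ (r : Nat) → Nat) (succ (succ zero)) (λ (u : Nat) → λ (p : Nat) → succ p) zero) (λ (δ : Nat) → elimNat (λ (s : Nat) → Nat → Nat) (λ (f : Nat) → succ f) (λ (ω : Nat) → λ (γ : Nat → Nat) → γ) (succ zero)) zero)
  ~> succ (elimNat (λ (w : Nat) → Nat) (succ (succ zero)) (λ (r : Nat) → λ (u : Nat) → succ u) zero)
  ~> succ (succ (succ zero))
inferred type:
  Nat


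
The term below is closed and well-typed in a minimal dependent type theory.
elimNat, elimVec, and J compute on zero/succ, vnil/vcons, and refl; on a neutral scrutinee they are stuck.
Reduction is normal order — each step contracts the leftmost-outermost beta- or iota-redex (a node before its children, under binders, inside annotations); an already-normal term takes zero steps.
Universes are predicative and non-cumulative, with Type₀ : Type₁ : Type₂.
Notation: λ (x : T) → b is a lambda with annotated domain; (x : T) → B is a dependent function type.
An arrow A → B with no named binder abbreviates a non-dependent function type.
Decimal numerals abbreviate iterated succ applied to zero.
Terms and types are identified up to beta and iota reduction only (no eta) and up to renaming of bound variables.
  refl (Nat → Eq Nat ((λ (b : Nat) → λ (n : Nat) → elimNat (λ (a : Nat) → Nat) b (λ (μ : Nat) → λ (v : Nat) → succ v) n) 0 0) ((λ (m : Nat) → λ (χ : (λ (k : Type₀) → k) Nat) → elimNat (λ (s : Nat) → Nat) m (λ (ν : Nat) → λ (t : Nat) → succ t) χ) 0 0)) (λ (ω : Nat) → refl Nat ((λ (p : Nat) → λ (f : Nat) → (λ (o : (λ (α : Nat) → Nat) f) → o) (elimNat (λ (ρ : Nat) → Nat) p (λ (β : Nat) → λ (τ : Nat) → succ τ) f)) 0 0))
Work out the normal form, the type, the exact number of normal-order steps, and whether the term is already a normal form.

resulting normal form:
  refl (Nat → Eq Nat 0 0) (λ (b : Nat) → refl Nat 0)
the term's type:
  Eq (Nat → Eq Nat 0 0) (λ (b : Nat) → refl Nat 0) (λ (n : Nat) → refl Nat 0)
steps to reach normal form (normal order): 10
already normal: no
first contracted redex: a beta-redex


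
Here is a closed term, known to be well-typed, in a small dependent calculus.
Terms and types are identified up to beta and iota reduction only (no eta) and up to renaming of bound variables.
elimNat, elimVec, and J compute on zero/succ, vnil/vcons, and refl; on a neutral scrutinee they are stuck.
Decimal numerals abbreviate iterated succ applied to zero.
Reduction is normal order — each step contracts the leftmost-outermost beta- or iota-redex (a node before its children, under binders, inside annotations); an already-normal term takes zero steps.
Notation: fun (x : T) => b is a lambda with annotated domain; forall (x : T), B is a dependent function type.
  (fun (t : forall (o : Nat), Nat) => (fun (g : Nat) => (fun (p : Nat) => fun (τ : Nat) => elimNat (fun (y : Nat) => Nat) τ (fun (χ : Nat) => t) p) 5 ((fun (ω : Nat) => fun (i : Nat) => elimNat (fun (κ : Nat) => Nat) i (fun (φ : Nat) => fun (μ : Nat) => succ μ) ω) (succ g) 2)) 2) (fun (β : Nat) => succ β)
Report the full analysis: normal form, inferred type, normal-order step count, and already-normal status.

normal form:
  10
inferred type:
  Nat
reduction steps (normal order): 32
term was already normal: no
first redex: a beta-redex


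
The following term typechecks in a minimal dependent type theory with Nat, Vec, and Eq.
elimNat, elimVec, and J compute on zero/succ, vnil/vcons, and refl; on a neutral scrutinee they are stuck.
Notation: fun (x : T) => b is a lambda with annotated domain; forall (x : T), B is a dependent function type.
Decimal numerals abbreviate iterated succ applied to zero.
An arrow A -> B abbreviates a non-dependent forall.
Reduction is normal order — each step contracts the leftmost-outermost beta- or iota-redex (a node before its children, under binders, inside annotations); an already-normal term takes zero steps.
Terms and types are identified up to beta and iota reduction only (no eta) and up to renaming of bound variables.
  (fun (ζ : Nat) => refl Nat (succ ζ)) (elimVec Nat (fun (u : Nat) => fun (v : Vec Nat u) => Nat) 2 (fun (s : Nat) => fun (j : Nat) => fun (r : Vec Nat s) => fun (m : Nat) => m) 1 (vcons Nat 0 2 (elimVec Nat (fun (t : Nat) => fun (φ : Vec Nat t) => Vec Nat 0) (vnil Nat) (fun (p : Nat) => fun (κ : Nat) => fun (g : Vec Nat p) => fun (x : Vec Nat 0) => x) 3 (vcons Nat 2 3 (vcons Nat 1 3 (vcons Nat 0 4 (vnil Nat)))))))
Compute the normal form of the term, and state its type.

reduced normal form:
  refl Nat 3
inferred type:
  Eq Nat 3 3
observation: 23 normal-order steps separate the term from its normal form.


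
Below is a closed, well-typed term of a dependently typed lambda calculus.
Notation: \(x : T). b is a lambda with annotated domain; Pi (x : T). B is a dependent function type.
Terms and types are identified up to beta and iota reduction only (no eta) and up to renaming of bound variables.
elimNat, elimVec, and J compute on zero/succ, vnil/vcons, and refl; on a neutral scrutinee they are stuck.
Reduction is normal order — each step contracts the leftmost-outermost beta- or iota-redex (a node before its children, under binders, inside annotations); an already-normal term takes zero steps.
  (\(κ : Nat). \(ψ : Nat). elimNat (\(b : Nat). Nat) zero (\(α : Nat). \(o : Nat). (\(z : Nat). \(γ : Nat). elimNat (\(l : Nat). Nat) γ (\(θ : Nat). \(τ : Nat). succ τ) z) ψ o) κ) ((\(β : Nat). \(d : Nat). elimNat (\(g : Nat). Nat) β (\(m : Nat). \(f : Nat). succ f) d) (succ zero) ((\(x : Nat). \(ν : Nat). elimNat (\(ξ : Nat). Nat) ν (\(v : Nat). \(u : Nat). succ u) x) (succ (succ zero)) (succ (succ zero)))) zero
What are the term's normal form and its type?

reduced normal form:
  zero
inferred type:
  Nat
observation: 45 normal-order steps normalize the term, beginning with a beta-redex.


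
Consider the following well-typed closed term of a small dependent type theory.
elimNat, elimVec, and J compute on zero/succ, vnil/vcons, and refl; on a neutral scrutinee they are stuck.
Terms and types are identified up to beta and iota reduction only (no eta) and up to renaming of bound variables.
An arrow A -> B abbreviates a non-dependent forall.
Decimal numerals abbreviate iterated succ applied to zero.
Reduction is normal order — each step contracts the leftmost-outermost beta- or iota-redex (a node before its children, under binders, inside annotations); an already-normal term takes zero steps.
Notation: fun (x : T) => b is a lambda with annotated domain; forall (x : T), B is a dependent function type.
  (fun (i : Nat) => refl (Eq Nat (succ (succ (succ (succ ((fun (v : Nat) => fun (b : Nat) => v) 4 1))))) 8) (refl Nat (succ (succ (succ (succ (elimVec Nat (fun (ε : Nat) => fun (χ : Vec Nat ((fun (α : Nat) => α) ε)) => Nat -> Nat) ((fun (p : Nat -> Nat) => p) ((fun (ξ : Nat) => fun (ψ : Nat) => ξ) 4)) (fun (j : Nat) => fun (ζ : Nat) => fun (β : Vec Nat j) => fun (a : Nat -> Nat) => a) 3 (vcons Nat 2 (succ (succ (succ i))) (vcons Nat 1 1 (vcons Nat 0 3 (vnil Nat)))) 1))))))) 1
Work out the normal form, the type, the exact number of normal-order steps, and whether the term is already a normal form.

normal form:
  refl (Eq Nat 8 8) (refl Nat 8)
the term's type:
  Eq (Eq Nat 8 8) (refl Nat 8) (refl Nat 8)
reduction steps (normal order): 22
started in normal form: no
first redex: a beta-redex


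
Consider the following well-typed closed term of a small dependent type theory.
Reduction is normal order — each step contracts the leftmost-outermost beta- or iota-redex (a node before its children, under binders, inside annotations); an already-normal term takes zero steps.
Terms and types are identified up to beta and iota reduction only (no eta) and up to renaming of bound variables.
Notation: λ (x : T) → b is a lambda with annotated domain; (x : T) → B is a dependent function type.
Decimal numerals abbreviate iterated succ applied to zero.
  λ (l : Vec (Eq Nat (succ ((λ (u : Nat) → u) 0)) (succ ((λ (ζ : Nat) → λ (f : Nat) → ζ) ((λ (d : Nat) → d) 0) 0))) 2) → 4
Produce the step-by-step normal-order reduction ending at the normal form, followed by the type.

normal-order reduction:
  λ (l : Vec (Eq Nat (succ ((λ (u : Nat) → u) 0)) (succ ((λ (ζ : Nat) → λ (f : Nat) → ζ) ((λ (d : Nat) → d) 0) 0))) 2) → 4
  ~> λ (l : Vec (Eq Nat 1 (succ ((λ (u : Nat) → λ (ζ : Nat) → u) ((λ (f : Nat) → f) 0) 0))) 2) → 4
  ~> λ (l : Vec (Eq Nat 1 (succ ((λ (u : Nat) → (λ (ζ : Nat) → ζ) 0) 0))) 2) → 4
  ~> λ (l : Vec (Eq Nat 1 (succ ((λ (u : Nat) → u) 0))) 2) → 4
  ~> λ (l : Vec (Eq Nat 1 1) 2) → 4
type:
  (l : Vec (Eq Nat 1 1) 2) → Nat


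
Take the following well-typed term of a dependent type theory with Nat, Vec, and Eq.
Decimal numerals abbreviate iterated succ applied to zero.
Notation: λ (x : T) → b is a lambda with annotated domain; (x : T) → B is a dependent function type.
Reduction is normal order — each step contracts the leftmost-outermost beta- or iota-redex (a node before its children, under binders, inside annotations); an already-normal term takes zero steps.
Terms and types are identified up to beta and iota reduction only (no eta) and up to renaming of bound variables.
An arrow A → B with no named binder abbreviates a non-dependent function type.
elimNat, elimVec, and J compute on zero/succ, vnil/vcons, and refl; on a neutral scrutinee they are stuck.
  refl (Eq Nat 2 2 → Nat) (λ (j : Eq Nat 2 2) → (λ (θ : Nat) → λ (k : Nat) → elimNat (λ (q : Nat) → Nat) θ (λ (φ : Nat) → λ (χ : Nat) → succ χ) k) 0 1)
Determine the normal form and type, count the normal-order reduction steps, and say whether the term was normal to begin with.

reduced normal form:
  refl (Eq Nat 2 2 → Nat) (λ (j : Eq Nat 2 2) → 1)
type:
  Eq (Eq Nat 2 2 → Nat) (λ (j : Eq Nat 2 2) → 1) (λ (θ : Eq Nat 2 2) → 1)
normal-order step count: 6
already normal: no
first redex: a beta-redex


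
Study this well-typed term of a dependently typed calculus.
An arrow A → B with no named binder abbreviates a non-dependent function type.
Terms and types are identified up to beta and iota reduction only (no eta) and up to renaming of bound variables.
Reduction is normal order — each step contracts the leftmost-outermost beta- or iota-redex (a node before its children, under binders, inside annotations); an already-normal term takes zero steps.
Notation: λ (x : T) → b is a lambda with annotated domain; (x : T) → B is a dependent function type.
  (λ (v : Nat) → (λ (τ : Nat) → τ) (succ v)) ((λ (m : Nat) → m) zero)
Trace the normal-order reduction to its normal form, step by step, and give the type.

reduction (normal order):
  (λ (v : Nat) → (λ (τ : Nat) → τ) (succ v)) ((λ (m : Nat) → m) zero)
  ~> (λ (v : Nat) → v) (succ ((λ (τ : Nat) → τ) zero))
  ~> succ ((λ (v : Nat) → v) zero)
  ~> succ zero
the term's type:
  Nat


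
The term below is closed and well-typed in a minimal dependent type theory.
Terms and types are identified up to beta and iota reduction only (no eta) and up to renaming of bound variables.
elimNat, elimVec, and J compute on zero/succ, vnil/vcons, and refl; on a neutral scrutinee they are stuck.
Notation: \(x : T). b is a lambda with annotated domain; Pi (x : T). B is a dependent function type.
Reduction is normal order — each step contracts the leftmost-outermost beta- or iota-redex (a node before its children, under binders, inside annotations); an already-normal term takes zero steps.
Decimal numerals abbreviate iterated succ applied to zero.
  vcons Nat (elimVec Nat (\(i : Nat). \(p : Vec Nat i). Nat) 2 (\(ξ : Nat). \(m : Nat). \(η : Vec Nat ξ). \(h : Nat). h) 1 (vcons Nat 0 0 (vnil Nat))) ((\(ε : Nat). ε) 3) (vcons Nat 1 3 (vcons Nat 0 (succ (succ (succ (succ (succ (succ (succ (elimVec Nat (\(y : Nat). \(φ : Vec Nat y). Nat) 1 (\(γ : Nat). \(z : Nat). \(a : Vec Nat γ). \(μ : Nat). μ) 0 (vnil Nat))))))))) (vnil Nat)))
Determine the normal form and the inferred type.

resulting normal form:
  vcons Nat 2 3 (vcons Nat 1 3 (vcons Nat 0 8 (vnil Nat)))
inferred type:
  Vec Nat 3
observation: contracting an elimVec iota-redex first, the term normalizes in 8 steps.


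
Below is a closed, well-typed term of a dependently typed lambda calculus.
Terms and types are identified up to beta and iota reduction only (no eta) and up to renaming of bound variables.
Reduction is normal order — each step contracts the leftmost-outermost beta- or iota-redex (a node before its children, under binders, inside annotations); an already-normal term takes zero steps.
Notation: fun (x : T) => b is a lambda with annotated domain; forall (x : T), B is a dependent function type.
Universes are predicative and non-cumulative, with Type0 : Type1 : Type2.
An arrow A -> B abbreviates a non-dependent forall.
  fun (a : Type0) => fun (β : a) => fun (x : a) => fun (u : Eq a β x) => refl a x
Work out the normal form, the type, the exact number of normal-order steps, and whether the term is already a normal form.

reduced normal form:
  fun (a : Type0) => fun (β : a) => fun (x : a) => fun (u : Eq a β x) => refl a x
the term's type:
  forall (a : Type0), forall (β : a), forall (x : a), Eq a β x -> Eq a x x
steps to reach normal form (normal order): 0
term was already normal: yes


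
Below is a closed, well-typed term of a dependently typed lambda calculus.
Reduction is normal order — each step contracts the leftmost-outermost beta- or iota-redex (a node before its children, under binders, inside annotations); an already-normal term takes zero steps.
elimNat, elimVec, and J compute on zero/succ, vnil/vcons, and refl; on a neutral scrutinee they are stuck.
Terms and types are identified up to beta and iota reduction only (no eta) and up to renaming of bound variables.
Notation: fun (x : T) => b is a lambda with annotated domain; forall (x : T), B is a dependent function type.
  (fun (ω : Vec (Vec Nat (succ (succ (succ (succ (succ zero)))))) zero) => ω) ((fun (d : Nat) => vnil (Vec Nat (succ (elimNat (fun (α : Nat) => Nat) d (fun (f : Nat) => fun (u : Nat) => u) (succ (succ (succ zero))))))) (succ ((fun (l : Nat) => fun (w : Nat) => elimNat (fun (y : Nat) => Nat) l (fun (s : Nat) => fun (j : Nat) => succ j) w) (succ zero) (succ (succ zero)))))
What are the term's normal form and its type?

resulting normal form:
  vnil (Vec Nat (succ (succ (succ (succ (succ zero))))))
inferred type:
  Vec (Vec Nat (succ (succ (succ (succ (succ zero)))))) zero
observation: 21 normal-order steps normalize the term, beginning with a beta-redex.


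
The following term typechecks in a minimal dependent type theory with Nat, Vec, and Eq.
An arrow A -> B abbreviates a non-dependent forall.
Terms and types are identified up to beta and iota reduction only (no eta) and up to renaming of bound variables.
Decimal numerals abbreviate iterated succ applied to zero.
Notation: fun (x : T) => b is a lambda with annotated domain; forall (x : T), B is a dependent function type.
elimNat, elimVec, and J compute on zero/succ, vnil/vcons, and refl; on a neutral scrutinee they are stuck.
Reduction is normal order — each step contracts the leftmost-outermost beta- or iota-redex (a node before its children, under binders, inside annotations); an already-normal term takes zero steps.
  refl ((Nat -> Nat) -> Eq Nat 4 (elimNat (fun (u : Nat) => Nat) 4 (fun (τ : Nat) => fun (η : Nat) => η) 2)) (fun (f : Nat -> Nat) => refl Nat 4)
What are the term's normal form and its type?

resulting normal form:
  refl ((Nat -> Nat) -> Eq Nat 4 4) (fun (u : Nat -> Nat) => refl Nat 4)
type:
  Eq ((Nat -> Nat) -> Eq Nat 4 4) (fun (u : Nat -> Nat) => refl Nat 4) (fun (τ : Nat -> Nat) => refl Nat 4)


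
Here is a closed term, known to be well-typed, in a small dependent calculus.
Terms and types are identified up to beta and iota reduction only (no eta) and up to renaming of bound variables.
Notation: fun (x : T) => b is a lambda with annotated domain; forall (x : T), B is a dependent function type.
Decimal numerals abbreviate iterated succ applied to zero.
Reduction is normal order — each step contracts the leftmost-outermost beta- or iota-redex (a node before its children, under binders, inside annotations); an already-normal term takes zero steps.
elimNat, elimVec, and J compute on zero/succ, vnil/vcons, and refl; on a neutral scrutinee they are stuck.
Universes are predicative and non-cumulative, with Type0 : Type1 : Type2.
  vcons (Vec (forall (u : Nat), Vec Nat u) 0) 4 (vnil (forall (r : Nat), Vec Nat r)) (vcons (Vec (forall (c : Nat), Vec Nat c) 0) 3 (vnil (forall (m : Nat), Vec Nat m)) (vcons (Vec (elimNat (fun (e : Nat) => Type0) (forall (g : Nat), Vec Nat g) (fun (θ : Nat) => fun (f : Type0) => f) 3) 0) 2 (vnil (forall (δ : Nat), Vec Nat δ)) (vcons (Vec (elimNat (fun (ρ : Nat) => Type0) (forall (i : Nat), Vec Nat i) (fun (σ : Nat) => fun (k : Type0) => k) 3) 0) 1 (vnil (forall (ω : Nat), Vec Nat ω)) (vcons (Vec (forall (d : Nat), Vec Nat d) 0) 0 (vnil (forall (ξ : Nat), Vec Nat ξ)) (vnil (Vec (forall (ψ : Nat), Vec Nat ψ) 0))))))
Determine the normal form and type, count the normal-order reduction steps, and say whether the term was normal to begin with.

reduced normal form:
  vcons (Vec (forall (u : Nat), Vec Nat u) 0) 4 (vnil (forall (r : Nat), Vec Nat r)) (vcons (Vec (forall (c : Nat), Vec Nat c) 0) 3 (vnil (forall (m : Nat), Vec Nat m)) (vcons (Vec (forall (e : Nat), Vec Nat e) 0) 2 (vnil (forall (g : Nat), Vec Nat g)) (vcons (Vec (forall (θ : Nat), Vec Nat θ) 0) 1 (vnil (forall (f : Nat), Vec Nat f)) (vcons (Vec (forall (δ : Nat), Vec Nat δ) 0) 0 (vnil (forall (ρ : Nat), Vec Nat ρ)) (vnil (Vec (forall (i : Nat), Vec Nat i) 0))))))
type:
  Vec (Vec (forall (u : Nat), Vec Nat u) 0) 5
reduction steps (normal order): 20
term was already normal: no
first redex: an elimNat iota-redex


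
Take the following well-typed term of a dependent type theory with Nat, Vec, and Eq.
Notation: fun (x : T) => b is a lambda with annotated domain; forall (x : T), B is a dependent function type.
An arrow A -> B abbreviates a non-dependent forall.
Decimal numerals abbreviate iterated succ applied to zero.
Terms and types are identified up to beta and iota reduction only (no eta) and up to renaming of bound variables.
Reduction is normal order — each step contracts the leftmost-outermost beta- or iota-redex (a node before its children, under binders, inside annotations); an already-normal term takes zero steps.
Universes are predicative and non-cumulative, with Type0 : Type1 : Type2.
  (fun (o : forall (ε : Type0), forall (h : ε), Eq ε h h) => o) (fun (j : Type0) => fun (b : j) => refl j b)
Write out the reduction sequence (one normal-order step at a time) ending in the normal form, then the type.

normal-order reduction sequence:
  (fun (o : forall (ε : Type0), forall (h : ε), Eq ε h h) => o) (fun (j : Type0) => fun (b : j) => refl j b)
  ~> fun (o : Type0) => fun (ε : o) => refl o ε
the term's type:
  forall (o : Type0), forall (ε : o), Eq o ε ε
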